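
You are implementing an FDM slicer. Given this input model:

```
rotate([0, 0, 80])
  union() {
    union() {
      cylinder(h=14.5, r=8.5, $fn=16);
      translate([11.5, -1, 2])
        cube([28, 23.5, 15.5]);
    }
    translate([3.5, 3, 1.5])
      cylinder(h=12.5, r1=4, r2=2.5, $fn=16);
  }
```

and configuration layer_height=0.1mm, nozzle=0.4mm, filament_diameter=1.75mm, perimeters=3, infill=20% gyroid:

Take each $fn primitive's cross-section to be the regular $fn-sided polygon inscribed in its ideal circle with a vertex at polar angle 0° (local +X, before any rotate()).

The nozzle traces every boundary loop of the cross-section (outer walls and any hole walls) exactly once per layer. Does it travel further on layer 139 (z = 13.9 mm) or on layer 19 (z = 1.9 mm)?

Layer 139 (z = 13.9): the r=8.5 cylinder gives a regular 16-gon of circumradius 8.5 (constant along its height) (perimeter = 2·16·8.500·sin(180°/16) = 53.06 mm); the cube at (11.5, -1) is present — its section is the full 28×23.5 rectangle (perimeter 103.00 mm); Taking the union: the 2 present regions are separate (no shared area or edge), so areas and boundary lengths simply add and each stays a separate island — boundary = 156.06 mm; the cone at (3.5, 3): at t=0.992 of its height the radius interpolates to r₁+(r₂−r₁)t = 2.512, giving a regular 16-gon of that circumradius (perimeter = 2·16·2.512·sin(180°/16) = 15.68 mm); Merging all regions: the cone at (3.5, 3) lies entirely inside the result so far, so the union is just the result so far — boundary = 156.06 mm; (rotated 80° about Z; rotation is an isometry so areas/perimeters/island counts are preserved). So its perimeter = 156.06 mm. Layer 19 (z = 1.9): the r=8.5 cylinder contributes a regular 16-gon of circumradius 8.5 (perimeter = 2·16·8.500·sin(180°/16) = 53.06 mm); the cube at (11.5, -1) is absent (z outside [2, 17.5]); Taking the union: only the r=8.5 cylinder is present, so the union is just that shape — boundary = 53.06 mm; the cone at (3.5, 3) contributes a regular 16-gon of circumradius 3.952 (interpolated between r1=4 and r2=2.5 at t=0.032) (perimeter = 2·16·3.952·sin(180°/16) = 24.67 mm); Merging all regions: the regions partially overlap (shared area 47.60 mm²), so the edge portions inside another operand are dropped and the merged outline is re-measured after clipping — boundary = 53.11 mm; (whole slice rotated 80° about Z — lengths, areas and connectivity unchanged). So its perimeter = 53.11 mm. Layer 139 is larger (156.06 vs 53.11 mm).

layer 139 (z = 13.9 mm)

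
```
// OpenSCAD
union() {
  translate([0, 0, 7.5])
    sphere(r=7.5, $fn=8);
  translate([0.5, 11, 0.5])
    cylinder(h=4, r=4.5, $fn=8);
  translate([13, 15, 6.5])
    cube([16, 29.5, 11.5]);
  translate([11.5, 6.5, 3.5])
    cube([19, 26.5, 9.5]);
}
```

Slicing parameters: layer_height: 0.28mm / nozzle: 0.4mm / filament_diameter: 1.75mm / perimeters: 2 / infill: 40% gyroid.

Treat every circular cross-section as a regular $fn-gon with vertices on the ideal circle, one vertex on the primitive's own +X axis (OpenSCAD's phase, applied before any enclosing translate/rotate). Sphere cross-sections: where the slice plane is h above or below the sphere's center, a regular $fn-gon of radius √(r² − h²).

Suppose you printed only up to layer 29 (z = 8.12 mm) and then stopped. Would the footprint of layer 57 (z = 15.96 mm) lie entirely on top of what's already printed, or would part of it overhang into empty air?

entirely on top

Compare the two slices. At z = 8.12: the r=7.5 sphere slices to a regular 8-gon of circumradius 7.474 (√(r²−h²) with h=0.62 from center) (area = (8/2)·7.474²·sin(360°/8) = 158.01 mm²); the cylinder at (0.5, 11) is not intersected at this z (z outside [0.5, 4.5]); the 16×29.5 cube at (13, 15) contributes its full rectangle (area 472.00 mm²); the cube at (11.5, 6.5) is present — its section is the full 19×26.5 rectangle (area 503.50 mm²); Merging all regions: the regions partially overlap — summed areas 1133.51 mm² minus the doubly-counted overlap 288.00 mm² gives 845.51 mm² — area = 845.51 mm². At z = 15.96: the sphere does not reach this height (|z−center|=8.460 > r=7.5); the cylinder at (0.5, 11) is not intersected at this z (z outside [0.5, 4.5]); the cube at (13, 15) (footprint 16×29.5) is included at this height (area 472.00 mm²); the cube at (11.5, 6.5) does not reach this height (z outside [3.5, 13]); Taking the union: only the 16×29.5 cube at (13, 15) is present, so the union is just that shape — area = 472.00 mm². Checking containment: the cross-section at z = 15.96 is a subset of the cross-section at z = 8.12.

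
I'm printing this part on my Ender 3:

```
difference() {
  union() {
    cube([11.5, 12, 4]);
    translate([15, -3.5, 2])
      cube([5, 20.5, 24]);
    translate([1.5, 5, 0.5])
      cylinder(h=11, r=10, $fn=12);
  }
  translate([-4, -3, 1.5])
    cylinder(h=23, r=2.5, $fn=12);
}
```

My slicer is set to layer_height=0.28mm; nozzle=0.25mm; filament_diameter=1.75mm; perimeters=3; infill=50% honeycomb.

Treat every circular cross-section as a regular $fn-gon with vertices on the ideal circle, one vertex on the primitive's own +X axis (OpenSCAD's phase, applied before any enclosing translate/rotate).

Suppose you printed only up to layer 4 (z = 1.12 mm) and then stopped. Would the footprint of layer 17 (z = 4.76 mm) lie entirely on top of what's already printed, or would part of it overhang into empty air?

part overhangs

Compare the two slices. At z = 1.12: the cube is present — its section is the full 11.5×12 rectangle (area 138.00 mm²); the cube at (15, -3.5) is not intersected at this z (z outside [2, 26]); the r=10 cylinder at (1.5, 5) gives a regular 12-gon of circumradius 10 (constant along its height) (area = (12/2)·10.000²·sin(360°/12) = 300.00 mm²); Merging all regions: the regions partially overlap — summed areas 438.00 mm² minus the doubly-counted overlap 126.62 mm² gives 311.38 mm² — area = 311.38 mm²; the cylinder at (-4, -3) does not reach this height (z outside [1.5, 24.5]); Subtracting the remaining from the first: none of the subtracted shapes is present at this height, so the result so far is unchanged — area = 311.38 mm². At z = 4.76: the cube is absent (z outside [0, 4]); the cube at (15, -3.5) is present — its section is the full 5×20.5 rectangle (area 102.50 mm²); the r=10 cylinder at (1.5, 5) gives a regular 12-gon of circumradius 10 (constant along its height) (area = (12/2)·10.000²·sin(360°/12) = 300.00 mm²); Taking the union: the 2 present regions are separate (no shared area or edge), so areas and boundary lengths simply add and each stays a separate island — area = 402.50 mm²; the r=2.5 cylinder at (-4, -3) gives a regular 12-gon of circumradius 2.5 (constant along its height) (area = (12/2)·2.500²·sin(360°/12) = 18.75 mm²); Taking the first minus the rest: starting from the result so far (402.50 mm²), the r=2.5 cylinder at (-4, -3) partially overlaps it — only the 9.19 mm² overlap (of its 18.75 mm²) is removed, clipping the outline — area = 393.31 mm². Checking containment: at z = 4.76 the cross-section extends beyond the z = 1.12 cross-section by about 102.50 mm².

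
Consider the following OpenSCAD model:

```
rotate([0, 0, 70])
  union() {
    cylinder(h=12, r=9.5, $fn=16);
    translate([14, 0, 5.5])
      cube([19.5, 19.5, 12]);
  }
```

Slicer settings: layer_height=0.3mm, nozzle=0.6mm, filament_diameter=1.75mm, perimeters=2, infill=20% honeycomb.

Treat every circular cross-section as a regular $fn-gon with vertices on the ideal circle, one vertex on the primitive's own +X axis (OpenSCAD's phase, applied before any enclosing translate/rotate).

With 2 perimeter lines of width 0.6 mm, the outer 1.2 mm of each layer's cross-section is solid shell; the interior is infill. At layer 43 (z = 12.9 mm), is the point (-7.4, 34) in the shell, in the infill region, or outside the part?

shell

At z = 12.9 mm: the cylinder is not intersected at this z (z outside [0, 12]); the cube at (14, 0) is present — its section is the full 19.5×19.5 rectangle; Combining (union): only the 19.5×19.5 cube at (14, 0) is present, so the union is just that shape — 1 connected region; (rotated 70° about Z; rotation is an isometry so areas/perimeters/island counts are preserved). Overall, the cross-section is a single solid region. Undo the 70° rotation: the query point maps to (29.419, 18.582) in the un-rotated model frame. The nearest boundary edge runs (33.50, 19.50)→(14.00, 19.50); distance from the point to it = 0.92 mm. The point is inside the cross-section, 0.92 mm from the nearest boundary — within the 1.2 mm shell band (2 × 0.6).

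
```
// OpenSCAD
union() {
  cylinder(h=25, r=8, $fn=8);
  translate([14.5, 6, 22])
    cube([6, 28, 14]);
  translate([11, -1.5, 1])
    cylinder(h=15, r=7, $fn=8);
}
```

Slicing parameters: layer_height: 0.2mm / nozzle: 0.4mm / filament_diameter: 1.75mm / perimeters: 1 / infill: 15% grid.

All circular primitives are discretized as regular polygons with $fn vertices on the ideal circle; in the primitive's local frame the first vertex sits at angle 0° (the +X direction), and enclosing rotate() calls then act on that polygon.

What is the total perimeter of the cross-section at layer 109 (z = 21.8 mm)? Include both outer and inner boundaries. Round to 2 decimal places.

At z = 21.8 mm: the cylinder: section is a regular 8-gon, circumradius r=8 (perimeter = 2·8·8.000·sin(180°/8) = 48.98 mm); the cube at (14.5, 6) is not intersected at this z (z outside [22, 36]); the cylinder at (11, -1.5) is not intersected at this z (z outside [1, 16]); Merging all regions: only the r=8 cylinder is present, so the union is just that shape — boundary = 48.98 mm. Overall, the cross-section is a single solid region. Total boundary length (outer) = 48.98 mm.

48.98 mm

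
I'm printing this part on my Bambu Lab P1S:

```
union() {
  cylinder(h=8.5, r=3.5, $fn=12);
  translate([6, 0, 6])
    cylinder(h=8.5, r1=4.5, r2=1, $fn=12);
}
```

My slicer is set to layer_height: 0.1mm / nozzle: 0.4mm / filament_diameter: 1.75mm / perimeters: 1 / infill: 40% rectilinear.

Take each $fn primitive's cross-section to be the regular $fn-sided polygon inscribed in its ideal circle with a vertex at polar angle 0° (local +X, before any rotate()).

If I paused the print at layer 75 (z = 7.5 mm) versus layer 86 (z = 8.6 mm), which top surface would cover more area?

Layer 75 (z = 7.5): the r=3.5 cylinder gives a regular 12-gon of circumradius 3.5 (constant along its height) (area = (12/2)·3.500²·sin(360°/12) = 36.75 mm²); the cone at (6, 0) contributes a regular 12-gon of circumradius 3.882 (interpolated between r1=4.5 and r2=1 at t=0.176) (area = (12/2)·3.882²·sin(360°/12) = 45.22 mm²); Merging all regions: the regions partially overlap — summed areas 81.97 mm² minus the doubly-counted overlap 3.34 mm² gives 78.63 mm² — area = 78.63 mm². So its area = 78.63 mm². Layer 86 (z = 8.6): the cylinder is not intersected at this z (z outside [0, 8.5]); the cone at (6, 0) contributes a regular 12-gon of circumradius 3.429 (interpolated between r1=4.5 and r2=1 at t=0.306) (area = (12/2)·3.429²·sin(360°/12) = 35.28 mm²); Taking the union: only the cone at (6, 0) is present, so the union is just that shape — area = 35.28 mm². So its area = 35.28 mm². Layer 75 is larger (78.63 vs 35.28 mm²).

layer 75 (z = 7.5 mm)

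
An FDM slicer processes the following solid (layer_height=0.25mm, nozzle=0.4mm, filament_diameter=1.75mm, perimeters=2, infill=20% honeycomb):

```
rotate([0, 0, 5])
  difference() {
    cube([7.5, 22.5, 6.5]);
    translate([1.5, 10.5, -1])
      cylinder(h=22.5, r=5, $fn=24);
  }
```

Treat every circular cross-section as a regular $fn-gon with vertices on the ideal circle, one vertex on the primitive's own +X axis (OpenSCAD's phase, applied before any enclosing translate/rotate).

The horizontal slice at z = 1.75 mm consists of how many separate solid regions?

1

At z = 1.75 mm: the cube (footprint 7.5×22.5) is included at this height; the r=5 cylinder at (1.5, 10.5) contributes a regular 24-gon of circumradius 5; After the difference (first − rest): starting from the 7.5×22.5 cube, the r=5 cylinder at (1.5, 10.5) partially overlaps it — only the 53.51 mm² overlap (of its 77.65 mm²) is removed, clipping the outline — 1 connected region; (whole slice rotated 5° about Z — lengths, areas and connectivity unchanged). The result has 1 disconnected region.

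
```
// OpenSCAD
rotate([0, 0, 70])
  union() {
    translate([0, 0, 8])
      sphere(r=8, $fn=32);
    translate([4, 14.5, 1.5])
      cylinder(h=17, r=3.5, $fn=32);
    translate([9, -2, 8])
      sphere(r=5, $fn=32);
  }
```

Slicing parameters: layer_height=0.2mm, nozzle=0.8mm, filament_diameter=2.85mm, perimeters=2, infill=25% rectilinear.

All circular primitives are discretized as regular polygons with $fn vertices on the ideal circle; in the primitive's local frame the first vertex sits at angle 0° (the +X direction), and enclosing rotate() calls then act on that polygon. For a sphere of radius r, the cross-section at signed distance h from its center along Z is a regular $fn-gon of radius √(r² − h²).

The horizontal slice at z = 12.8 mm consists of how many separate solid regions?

3

At z = 12.8 mm: the sphere: section is a regular 32-gon, circumradius = √(r²−h²) = √(8²−4.8²) = 6.400; the r=3.5 cylinder at (4, 14.5) contributes a regular 32-gon of circumradius 3.5; the r=5 sphere at (9, -2) slices to a regular 32-gon of circumradius 1.400 (√(r²−h²) with h=4.8 from center); Combining (union): the 3 present regions are separate (no shared area or edge), so areas and boundary lengths simply add and each stays a separate island — 3 connected regions; (rotated 70° about Z; rotation is an isometry so areas/perimeters/island counts are preserved). The result has 3 disconnected regions.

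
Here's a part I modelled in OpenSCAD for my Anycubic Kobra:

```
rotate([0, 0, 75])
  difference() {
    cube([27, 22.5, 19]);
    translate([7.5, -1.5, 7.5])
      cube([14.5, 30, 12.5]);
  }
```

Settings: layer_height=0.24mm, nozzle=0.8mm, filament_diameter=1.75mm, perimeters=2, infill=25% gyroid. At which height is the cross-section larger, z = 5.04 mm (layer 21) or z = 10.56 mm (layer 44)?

Layer 21 (z = 5.04): the cube is present — its section is the full 27×22.5 rectangle (area 607.50 mm²); the cube at (7.5, -1.5) is not intersected at this z (z outside [7.5, 20]); Taking the first minus the rest: none of the subtracted shapes is present at this height, so the 27×22.5 cube is unchanged — area = 607.50 mm²; (rotated 75° about Z; rotation is an isometry so areas/perimeters/island counts are preserved). So its area = 607.50 mm². Layer 44 (z = 10.56): the cube (footprint 27×22.5) is included at this height (area 607.50 mm²); the cube at (7.5, -1.5) is present — its section is the full 14.5×30 rectangle (area 435.00 mm²); Taking the first minus the rest: starting from the 27×22.5 cube (607.50 mm²), the 14.5×30 cube at (7.5, -1.5) partially overlaps it — only the 326.25 mm² overlap (of its 435.00 mm²) is removed, clipping the outline — area = 281.25 mm²; (rotated 75° about Z; rotation is an isometry so areas/perimeters/island counts are preserved). So its area = 281.25 mm². Layer 21 is larger (607.50 vs 281.25 mm²).

layer 21 (z = 5.04 mm)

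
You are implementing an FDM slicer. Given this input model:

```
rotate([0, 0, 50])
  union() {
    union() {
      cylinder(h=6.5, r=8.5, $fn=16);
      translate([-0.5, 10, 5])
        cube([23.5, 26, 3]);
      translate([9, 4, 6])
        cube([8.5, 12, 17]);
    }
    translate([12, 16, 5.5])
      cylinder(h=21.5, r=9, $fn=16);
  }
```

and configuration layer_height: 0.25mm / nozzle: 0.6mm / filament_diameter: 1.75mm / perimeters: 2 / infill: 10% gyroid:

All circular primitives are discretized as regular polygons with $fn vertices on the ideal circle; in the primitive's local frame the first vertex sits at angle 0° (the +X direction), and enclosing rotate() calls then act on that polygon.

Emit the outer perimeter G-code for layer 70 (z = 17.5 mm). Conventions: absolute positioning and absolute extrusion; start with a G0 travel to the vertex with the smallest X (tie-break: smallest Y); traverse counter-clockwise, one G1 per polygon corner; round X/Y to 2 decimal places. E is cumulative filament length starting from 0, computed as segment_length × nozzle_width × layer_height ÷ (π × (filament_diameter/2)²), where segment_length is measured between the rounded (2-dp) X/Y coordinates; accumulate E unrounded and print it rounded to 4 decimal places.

G0 X-13.51 Y18.69 Z17.50
G1 X-12.53 Y15.32 E0.2189
G1 X-10.33 Y12.58 E0.4380
G1 X-7.25 Y10.89 E0.6571
G1 X-3.76 Y10.51 E0.8760
G1 X-0.39 Y11.49 E1.0949
G1 X-0.03 Y11.78 E1.1237
G1 X2.72 Y9.47 E1.3477
G1 X8.18 Y15.98 E1.8776
G1 X4.31 Y19.23 E2.1927
G1 X4.42 Y20.26 E2.2573
G1 X3.44 Y23.63 E2.4762
G1 X1.24 Y26.37 E2.6953
G1 X-1.84 Y28.06 E2.9144
G1 X-5.33 Y28.44 E3.1334
G1 X-8.70 Y27.46 E3.3522
G1 X-11.44 Y25.26 E3.5714
G1 X-13.13 Y22.18 E3.7905
G1 X-13.51 Y18.69 E4.0094

At z = 17.5 mm: the cylinder is absent (z outside [0, 6.5]); the cube at (-0.5, 10) is not intersected at this z (z outside [5, 8]); the 8.5×12 cube at (9, 4) contributes its full rectangle; Taking the union: only the 8.5×12 cube at (9, 4) is present, so the union is just that shape — 1 connected region; the r=9 cylinder at (12, 16) gives a regular 16-gon of circumradius 9 (constant along its height); Taking the union: the regions partially overlap (shared area 71.60 mm²), so overlapping operands fuse into one piece — 1 connected region; (whole slice rotated 50° about Z — lengths, areas and connectivity unchanged). The outline is a single polygon with 18 vertices. Extrusion per mm of travel: 0.6 × 0.25 / (π × 0.875²) = 0.062363. Accumulating E over each segment gives final E = 4.0094.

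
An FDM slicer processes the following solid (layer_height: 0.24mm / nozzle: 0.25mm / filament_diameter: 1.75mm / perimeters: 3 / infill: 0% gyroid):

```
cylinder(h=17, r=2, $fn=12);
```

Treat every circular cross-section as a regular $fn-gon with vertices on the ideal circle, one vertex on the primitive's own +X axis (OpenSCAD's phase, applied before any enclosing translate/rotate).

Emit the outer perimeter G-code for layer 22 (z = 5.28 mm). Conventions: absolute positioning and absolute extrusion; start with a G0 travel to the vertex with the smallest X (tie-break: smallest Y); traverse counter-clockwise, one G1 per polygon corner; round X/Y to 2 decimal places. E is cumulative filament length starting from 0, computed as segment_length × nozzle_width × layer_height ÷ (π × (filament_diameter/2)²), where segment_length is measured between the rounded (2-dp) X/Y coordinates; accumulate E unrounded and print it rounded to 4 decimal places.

At z = 5.28 mm: the cylinder: section is a regular 12-gon, circumradius r=2. The outline is a single polygon with 12 vertices. Extrusion per mm of travel: 0.25 × 0.24 / (π × 0.875²) = 0.024945. Accumulating E over each segment gives final E = 0.3097.

G0 X-2.00 Y0.00 Z5.28
G1 X-1.73 Y-1.00 E0.0258
G1 X-1.00 Y-1.73 E0.0516
G1 X0.00 Y-2.00 E0.0774
G1 X1.00 Y-1.73 E0.1033
G1 X1.73 Y-1.00 E0.1290
G1 X2.00 Y0.00 E0.1549
G1 X1.73 Y1.00 E0.1807
G1 X1.00 Y1.73 E0.2064
G1 X0.00 Y2.00 E0.2323
G1 X-1.00 Y1.73 E0.2581
G1 X-1.73 Y1.00 E0.2839
G1 X-2.00 Y0.00 E0.3097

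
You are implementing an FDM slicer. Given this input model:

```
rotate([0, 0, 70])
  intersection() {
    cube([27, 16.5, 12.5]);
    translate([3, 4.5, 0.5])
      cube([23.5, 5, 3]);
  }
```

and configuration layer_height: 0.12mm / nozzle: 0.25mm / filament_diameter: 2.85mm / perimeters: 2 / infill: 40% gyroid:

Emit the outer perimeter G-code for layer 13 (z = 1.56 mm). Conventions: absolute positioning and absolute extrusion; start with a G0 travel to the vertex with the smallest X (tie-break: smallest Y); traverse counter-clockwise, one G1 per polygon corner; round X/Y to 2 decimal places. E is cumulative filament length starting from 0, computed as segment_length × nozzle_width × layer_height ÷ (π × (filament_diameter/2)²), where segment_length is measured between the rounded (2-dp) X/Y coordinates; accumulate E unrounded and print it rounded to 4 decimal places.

G0 X-7.90 Y6.07 Z1.56
G1 X-3.20 Y4.36 E0.0235
G1 X4.83 Y26.44 E0.1340
G1 X0.14 Y28.15 E0.1575
G1 X-7.90 Y6.07 E0.2680

At z = 1.56 mm: the cube is present — its section is the full 27×16.5 rectangle; the cube at (3, 4.5) (footprint 23.5×5) is included at this height; Taking the intersection: the 23.5×5 cube at (3, 4.5) lies inside the 27×16.5 cube, so the common part is the 23.5×5 cube at (3, 4.5) itself — 1 connected region; (whole slice rotated 70° about Z — lengths, areas and connectivity unchanged). The outline is a single polygon with 4 vertices. Extrusion per mm of travel: 0.25 × 0.12 / (π × 1.425²) = 0.004703. Accumulating E over each segment gives final E = 0.2680.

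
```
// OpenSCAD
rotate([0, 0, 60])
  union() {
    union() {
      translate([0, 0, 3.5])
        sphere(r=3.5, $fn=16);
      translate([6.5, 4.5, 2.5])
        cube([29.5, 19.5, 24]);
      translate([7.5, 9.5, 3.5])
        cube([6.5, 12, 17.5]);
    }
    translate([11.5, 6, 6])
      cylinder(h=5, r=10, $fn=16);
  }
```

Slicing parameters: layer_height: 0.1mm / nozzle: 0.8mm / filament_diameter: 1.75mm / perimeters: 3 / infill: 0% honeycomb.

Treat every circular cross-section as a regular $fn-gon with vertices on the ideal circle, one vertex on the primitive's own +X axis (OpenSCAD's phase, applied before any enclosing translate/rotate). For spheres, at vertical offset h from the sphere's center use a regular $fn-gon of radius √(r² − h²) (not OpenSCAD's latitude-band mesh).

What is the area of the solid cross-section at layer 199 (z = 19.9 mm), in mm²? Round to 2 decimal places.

575.25 mm²

At z = 19.9 mm: the sphere is not intersected at this z (|z−center|=16.400 > r=3.5); the cube at (6.5, 4.5) is present — its section is the full 29.5×19.5 rectangle (area 575.25 mm²); the 6.5×12 cube at (7.5, 9.5) contributes its full rectangle (area 78.00 mm²); Combining (union): the 6.5×12 cube at (7.5, 9.5) lies entirely inside the 29.5×19.5 cube at (6.5, 4.5), so the union is just the 29.5×19.5 cube at (6.5, 4.5) — area = 575.25 mm²; the cylinder at (11.5, 6) is not intersected at this z (z outside [6, 11]); Combining (union): only that combined region is present, so the union is just that shape — area = 575.25 mm²; (rotated 60° about Z; rotation is an isometry so areas/perimeters/island counts are preserved). Overall, the cross-section is a single solid region. Net area = 575.25 mm².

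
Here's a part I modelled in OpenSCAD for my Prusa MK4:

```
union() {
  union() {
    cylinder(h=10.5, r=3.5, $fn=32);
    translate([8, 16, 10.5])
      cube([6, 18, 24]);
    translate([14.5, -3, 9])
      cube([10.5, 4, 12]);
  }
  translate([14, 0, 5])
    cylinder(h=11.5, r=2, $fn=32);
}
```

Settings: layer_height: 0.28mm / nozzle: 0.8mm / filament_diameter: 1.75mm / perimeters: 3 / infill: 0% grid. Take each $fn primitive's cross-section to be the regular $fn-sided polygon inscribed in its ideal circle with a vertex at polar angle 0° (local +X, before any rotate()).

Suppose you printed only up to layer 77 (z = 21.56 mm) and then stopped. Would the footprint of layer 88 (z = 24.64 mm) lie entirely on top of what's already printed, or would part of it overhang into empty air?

Compare the two slices. At z = 21.56: the cylinder does not reach this height (z outside [0, 10.5]); the cube at (8, 16) is present — its section is the full 6×18 rectangle (area 108.00 mm²); the cube at (14.5, -3) is not intersected at this z (z outside [9, 21]); Taking the union: only the 6×18 cube at (8, 16) is present, so the union is just that shape — area = 108.00 mm²; the cylinder at (14, 0) is not intersected at this z (z outside [5, 16.5]); Taking the union: only that combined region is present, so the union is just that shape — area = 108.00 mm². At z = 24.64: the cylinder is absent (z outside [0, 10.5]); the cube at (8, 16) (footprint 6×18) is included at this height (area 108.00 mm²); the cube at (14.5, -3) is not intersected at this z (z outside [9, 21]); Combining (union): only the 6×18 cube at (8, 16) is present, so the union is just that shape — area = 108.00 mm²; the cylinder at (14, 0) is absent (z outside [5, 16.5]); Merging all regions: only the result so far is present, so the union is just that shape — area = 108.00 mm². Checking containment: the cross-section at z = 24.64 is a subset of the cross-section at z = 21.56.

entirely on top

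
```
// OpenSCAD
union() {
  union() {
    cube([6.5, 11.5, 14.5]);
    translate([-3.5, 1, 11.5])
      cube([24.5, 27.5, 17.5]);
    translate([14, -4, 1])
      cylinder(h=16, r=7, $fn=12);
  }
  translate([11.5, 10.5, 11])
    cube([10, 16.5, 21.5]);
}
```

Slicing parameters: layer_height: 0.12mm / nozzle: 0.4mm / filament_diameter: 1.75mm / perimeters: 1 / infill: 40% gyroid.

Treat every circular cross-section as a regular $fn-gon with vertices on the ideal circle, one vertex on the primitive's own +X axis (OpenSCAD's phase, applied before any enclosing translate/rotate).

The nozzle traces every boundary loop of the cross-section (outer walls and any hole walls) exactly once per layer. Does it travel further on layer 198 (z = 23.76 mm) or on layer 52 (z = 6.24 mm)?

layer 198 (z = 23.76 mm)

Layer 198 (z = 23.76): the cube does not reach this height (z outside [0, 14.5]); the cube at (-3.5, 1) is present — its section is the full 24.5×27.5 rectangle (perimeter 104.00 mm); the cylinder at (14, -4) is absent (z outside [1, 17]); Merging all regions: only the 24.5×27.5 cube at (-3.5, 1) is present, so the union is just that shape — boundary = 104.00 mm; the cube at (11.5, 10.5) (footprint 10×16.5) is included at this height (perimeter 53.00 mm); Taking the union: the regions partially overlap (shared area 156.75 mm²), so the edge portions inside another operand are dropped and the merged outline is re-measured after clipping — boundary = 105.00 mm. So its perimeter = 105.00 mm. Layer 52 (z = 6.24): the cube (footprint 6.5×11.5) is included at this height (perimeter 36.00 mm); the cube at (-3.5, 1) is not intersected at this z (z outside [11.5, 29]); the r=7 cylinder at (14, -4) contributes a regular 12-gon of circumradius 7 (perimeter = 2·12·7.000·sin(180°/12) = 43.48 mm); Taking the union: the 2 present regions are separate (no shared area or edge), so areas and boundary lengths simply add and each stays a separate island — boundary = 79.48 mm; the cube at (11.5, 10.5) does not reach this height (z outside [11, 32.5]); Merging all regions: only that combined region is present, so the union is just that shape — boundary = 79.48 mm. So its perimeter = 79.48 mm. Layer 198 is larger (105.00 vs 79.48 mm).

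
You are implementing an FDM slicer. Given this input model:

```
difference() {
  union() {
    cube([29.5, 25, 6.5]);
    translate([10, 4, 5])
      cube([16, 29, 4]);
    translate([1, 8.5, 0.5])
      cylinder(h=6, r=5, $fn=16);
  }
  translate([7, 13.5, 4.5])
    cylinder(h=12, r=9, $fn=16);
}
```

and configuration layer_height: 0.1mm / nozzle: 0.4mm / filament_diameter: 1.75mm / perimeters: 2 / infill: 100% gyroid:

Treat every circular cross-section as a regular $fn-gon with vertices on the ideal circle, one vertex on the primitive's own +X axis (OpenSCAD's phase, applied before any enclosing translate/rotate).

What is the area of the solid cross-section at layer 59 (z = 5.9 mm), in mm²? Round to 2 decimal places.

653.96 mm²

At z = 5.9 mm: the cube (footprint 29.5×25) is included at this height (area 737.50 mm²); the cube at (10, 4) (footprint 16×29) is included at this height (area 464.00 mm²); the r=5 cylinder at (1, 8.5) gives a regular 16-gon of circumradius 5 (constant along its height) (area = (16/2)·5.000²·sin(360°/16) = 76.54 mm²); Merging all regions: the regions partially overlap — summed areas 1278.04 mm² minus the doubly-counted overlap 384.07 mm² gives 893.97 mm² — area = 893.97 mm²; the r=9 cylinder at (7, 13.5) gives a regular 16-gon of circumradius 9 (constant along its height) (area = (16/2)·9.000²·sin(360°/16) = 247.98 mm²); After the difference (first − rest): starting from the result so far (893.97 mm²), the r=9 cylinder at (7, 13.5) partially overlaps it — only the 240.01 mm² overlap (of its 247.98 mm²) is removed, clipping the outline — area = 653.96 mm². Overall, the cross-section is a single solid region. Net area = 653.96 mm².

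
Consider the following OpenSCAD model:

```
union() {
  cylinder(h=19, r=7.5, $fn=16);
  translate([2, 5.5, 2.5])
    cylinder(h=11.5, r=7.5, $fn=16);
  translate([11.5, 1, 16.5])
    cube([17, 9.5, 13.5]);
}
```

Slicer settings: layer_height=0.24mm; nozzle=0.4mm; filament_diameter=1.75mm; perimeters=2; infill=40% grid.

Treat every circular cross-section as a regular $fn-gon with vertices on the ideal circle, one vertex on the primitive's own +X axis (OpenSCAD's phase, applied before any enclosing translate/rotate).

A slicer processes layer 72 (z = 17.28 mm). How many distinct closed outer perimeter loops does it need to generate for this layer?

At z = 17.28 mm: the r=7.5 cylinder gives a regular 16-gon of circumradius 7.5 (constant along its height); the cylinder at (2, 5.5) does not reach this height (z outside [2.5, 14]); the 17×9.5 cube at (11.5, 1) contributes its full rectangle; Taking the union: the 2 present regions are separate (no shared area or edge), so areas and boundary lengths simply add and each stays a separate island — 2 connected regions. The result has 2 disconnected regions.

2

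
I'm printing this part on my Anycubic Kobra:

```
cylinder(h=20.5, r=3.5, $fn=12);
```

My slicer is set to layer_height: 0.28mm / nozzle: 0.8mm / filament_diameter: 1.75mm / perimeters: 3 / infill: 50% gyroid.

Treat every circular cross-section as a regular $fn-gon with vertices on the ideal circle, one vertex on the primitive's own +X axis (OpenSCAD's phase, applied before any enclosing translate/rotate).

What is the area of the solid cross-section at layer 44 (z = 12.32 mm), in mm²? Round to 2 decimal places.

36.75 mm²

At z = 12.32 mm: the r=3.5 cylinder contributes a regular 12-gon of circumradius 3.5 (area = (12/2)·3.500²·sin(360°/12) = 36.75 mm²). Overall, the cross-section is a single solid region. Net area = 36.75 mm².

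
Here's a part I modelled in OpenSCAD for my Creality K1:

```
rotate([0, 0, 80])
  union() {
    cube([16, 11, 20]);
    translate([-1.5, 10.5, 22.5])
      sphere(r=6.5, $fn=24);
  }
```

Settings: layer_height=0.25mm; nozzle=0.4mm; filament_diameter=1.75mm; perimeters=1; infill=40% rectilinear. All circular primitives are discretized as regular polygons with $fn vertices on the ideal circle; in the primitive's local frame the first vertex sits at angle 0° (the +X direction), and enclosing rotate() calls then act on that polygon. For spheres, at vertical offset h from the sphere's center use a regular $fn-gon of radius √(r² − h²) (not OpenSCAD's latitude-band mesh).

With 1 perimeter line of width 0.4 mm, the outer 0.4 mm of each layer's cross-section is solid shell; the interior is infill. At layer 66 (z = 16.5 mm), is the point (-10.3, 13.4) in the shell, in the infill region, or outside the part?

At z = 16.5 mm: the cube is present — its section is the full 16×11 rectangle; the r=6.5 sphere at (-1.5, 10.5) contributes a regular 24-gon of circumradius √(6.5²−6²) = 2.500; Combining (union): the regions partially overlap (shared area 1.85 mm²), so overlapping operands fuse into one piece — 1 connected region; (whole slice rotated 80° about Z — lengths, areas and connectivity unchanged). Overall, the cross-section is a single solid region. Undo the 80° rotation: the query point maps to (11.408, 12.470) in the un-rotated model frame. The nearest boundary edge runs (0.93, 11.00)→(16.00, 11.00); distance from the point to it = 1.47 mm. The point is not inside any of the regions above, so it lies outside the cross-section (1.47 mm from the nearest boundary).

outside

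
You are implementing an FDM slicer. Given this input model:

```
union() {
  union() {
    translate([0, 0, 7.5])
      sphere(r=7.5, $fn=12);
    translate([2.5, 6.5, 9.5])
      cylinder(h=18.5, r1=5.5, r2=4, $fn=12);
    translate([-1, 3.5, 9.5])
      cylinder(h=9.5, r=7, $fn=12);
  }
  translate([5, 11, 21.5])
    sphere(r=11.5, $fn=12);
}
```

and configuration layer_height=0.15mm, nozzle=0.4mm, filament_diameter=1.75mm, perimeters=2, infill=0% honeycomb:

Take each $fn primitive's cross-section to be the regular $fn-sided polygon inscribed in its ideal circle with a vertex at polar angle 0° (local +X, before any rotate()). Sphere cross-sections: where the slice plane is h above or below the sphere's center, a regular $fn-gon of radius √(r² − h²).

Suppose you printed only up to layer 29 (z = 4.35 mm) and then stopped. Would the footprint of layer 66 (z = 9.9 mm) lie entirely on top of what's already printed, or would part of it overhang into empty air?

Compare the two slices. At z = 4.35: the sphere: section is a regular 12-gon, circumradius = √(r²−h²) = √(7.5²−3.15²) = 6.806 (area = (12/2)·6.806²·sin(360°/12) = 138.98 mm²); the cone at (2.5, 6.5) does not reach this height (z outside [9.5, 28]); the cylinder at (-1, 3.5) is not intersected at this z (z outside [9.5, 19]); Taking the union: only the r=7.5 sphere is present, so the union is just that shape — area = 138.98 mm²; the sphere at (5, 11) is not intersected at this z (|z−center|=17.150 > r=11.5); Merging all regions: only that combined region is present, so the union is just that shape — area = 138.98 mm². At z = 9.9: the r=7.5 sphere contributes a regular 12-gon of circumradius √(7.5²−2.4²) = 7.106 (area = (12/2)·7.106²·sin(360°/12) = 151.47 mm²); the cone at (2.5, 6.5): at t=0.022 of its height the radius interpolates to r₁+(r₂−r₁)t = 5.468, giving a regular 12-gon of that circumradius (area = (12/2)·5.468²·sin(360°/12) = 89.68 mm²); the r=7 cylinder at (-1, 3.5) gives a regular 12-gon of circumradius 7 (constant along its height) (area = (12/2)·7.000²·sin(360°/12) = 147.00 mm²); Taking the union: the regions partially overlap — summed areas 388.15 mm² minus the doubly-counted overlap 160.45 mm² gives 227.70 mm² — area = 227.70 mm²; the sphere at (5, 11) is not intersected at this z (|z−center|=11.600 > r=11.5); Taking the union: only the result so far is present, so the union is just that shape — area = 227.70 mm². Checking containment: at z = 9.9 the cross-section extends beyond the z = 4.35 cross-section by about 88.72 mm².

part overhangs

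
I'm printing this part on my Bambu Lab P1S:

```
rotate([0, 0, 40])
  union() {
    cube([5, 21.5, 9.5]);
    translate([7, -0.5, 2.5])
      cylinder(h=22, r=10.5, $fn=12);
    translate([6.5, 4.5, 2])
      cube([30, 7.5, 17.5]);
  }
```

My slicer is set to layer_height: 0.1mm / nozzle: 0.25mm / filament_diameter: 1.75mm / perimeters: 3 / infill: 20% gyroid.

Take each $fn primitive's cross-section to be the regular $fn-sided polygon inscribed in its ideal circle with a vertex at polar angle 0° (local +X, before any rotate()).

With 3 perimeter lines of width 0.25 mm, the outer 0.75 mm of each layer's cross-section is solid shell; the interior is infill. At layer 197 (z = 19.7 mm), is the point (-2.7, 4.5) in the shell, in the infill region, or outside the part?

infill

At z = 19.7 mm: the cube is absent (z outside [0, 9.5]); the r=10.5 cylinder at (7, -0.5) contributes a regular 12-gon of circumradius 10.5; the cube at (6.5, 4.5) does not reach this height (z outside [2, 19.5]); Merging all regions: only the r=10.5 cylinder at (7, -0.5) is present, so the union is just that shape — 1 connected region; (whole slice rotated 40° about Z — lengths, areas and connectivity unchanged). Overall, the cross-section is a single solid region. Undo the 40° rotation: the query point maps to (0.824, 5.183) in the un-rotated model frame. The nearest boundary edge runs (1.75, 8.59)→(-2.09, 4.75); distance from the point to it = 1.76 mm. The point is inside the cross-section and 1.76 mm from the nearest boundary — more than the 0.75 mm shell width (3 × 0.25), so it's in the infill interior.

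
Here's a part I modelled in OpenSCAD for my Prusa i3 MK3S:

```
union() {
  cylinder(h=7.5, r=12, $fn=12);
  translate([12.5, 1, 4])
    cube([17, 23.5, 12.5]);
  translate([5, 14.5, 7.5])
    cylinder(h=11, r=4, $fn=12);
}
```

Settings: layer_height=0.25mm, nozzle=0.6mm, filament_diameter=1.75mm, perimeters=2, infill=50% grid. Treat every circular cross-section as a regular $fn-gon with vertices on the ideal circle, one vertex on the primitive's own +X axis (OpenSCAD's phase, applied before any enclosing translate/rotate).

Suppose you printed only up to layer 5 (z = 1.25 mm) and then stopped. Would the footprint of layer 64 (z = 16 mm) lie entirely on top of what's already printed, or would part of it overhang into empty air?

Compare the two slices. At z = 1.25: the r=12 cylinder contributes a regular 12-gon of circumradius 12 (area = (12/2)·12.000²·sin(360°/12) = 432.00 mm²); the cube at (12.5, 1) is absent (z outside [4, 16.5]); the cylinder at (5, 14.5) is not intersected at this z (z outside [7.5, 18.5]); Merging all regions: only the r=12 cylinder is present, so the union is just that shape — area = 432.00 mm². At z = 16: the cylinder is not intersected at this z (z outside [0, 7.5]); the cube at (12.5, 1) (footprint 17×23.5) is included at this height (area 399.50 mm²); the r=4 cylinder at (5, 14.5) contributes a regular 12-gon of circumradius 4 (area = (12/2)·4.000²·sin(360°/12) = 48.00 mm²); Taking the union: the 2 present regions are separate (no shared area or edge), so areas and boundary lengths simply add and each stays a separate island — area = 447.50 mm². Checking containment: at z = 16 the cross-section extends beyond the z = 1.25 cross-section by about 447.14 mm².

part overhangs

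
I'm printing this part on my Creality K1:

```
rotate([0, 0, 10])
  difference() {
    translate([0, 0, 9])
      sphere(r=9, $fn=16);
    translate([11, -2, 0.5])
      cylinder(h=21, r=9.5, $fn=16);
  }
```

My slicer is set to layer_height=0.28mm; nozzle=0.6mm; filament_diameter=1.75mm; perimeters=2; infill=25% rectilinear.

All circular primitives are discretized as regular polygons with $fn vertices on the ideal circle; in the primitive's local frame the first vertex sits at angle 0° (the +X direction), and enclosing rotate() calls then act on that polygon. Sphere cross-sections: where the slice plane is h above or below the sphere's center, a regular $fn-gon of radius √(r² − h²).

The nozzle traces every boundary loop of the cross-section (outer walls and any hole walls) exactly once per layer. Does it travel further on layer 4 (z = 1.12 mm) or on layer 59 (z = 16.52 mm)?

layer 59 (z = 16.52 mm)

Layer 4 (z = 1.12): the r=9 sphere contributes a regular 16-gon of circumradius √(9²−7.88²) = 4.348 (perimeter = 2·16·4.348·sin(180°/16) = 27.14 mm); the r=9.5 cylinder at (11, -2) gives a regular 16-gon of circumradius 9.5 (constant along its height) (perimeter = 2·16·9.500·sin(180°/16) = 59.31 mm); After the difference (first − rest): starting from the r=9 sphere, the r=9.5 cylinder at (11, -2) partially overlaps it — only the 12.09 mm² overlap (of its 276.30 mm²) is removed, clipping the outline — boundary = 26.27 mm; (rotated 10° about Z; rotation is an isometry so areas/perimeters/island counts are preserved). So its perimeter = 26.27 mm. Layer 59 (z = 16.52): the r=9 sphere slices to a regular 16-gon of circumradius 4.945 (√(r²−h²) with h=7.52 from center) (perimeter = 2·16·4.945·sin(180°/16) = 30.87 mm); the cylinder at (11, -2): section is a regular 16-gon, circumradius r=9.5 (perimeter = 2·16·9.500·sin(180°/16) = 59.31 mm); After the difference (first − rest): starting from the r=9 sphere, the r=9.5 cylinder at (11, -2) partially overlaps it — only the 17.26 mm² overlap (of its 276.30 mm²) is removed, clipping the outline — boundary = 29.83 mm; (whole slice rotated 10° about Z — lengths, areas and connectivity unchanged). So its perimeter = 29.83 mm. Layer 59 is larger (29.83 vs 26.27 mm).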